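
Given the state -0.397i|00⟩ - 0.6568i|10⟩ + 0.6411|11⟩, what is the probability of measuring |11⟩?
0.411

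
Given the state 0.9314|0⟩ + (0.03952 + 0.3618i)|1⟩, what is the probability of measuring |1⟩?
0.1325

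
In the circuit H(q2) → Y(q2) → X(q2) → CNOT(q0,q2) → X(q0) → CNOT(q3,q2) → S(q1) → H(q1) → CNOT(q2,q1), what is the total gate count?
9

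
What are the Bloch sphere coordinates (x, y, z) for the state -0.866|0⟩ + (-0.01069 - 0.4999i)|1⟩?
(0.01852, 0.8658, 0.4999)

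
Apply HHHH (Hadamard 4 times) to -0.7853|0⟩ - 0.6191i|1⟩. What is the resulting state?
-0.7853|0⟩ - 0.6191i|1⟩

H² = I, so an even number of Hadamards cancels: H^4 = I and the state is unchanged.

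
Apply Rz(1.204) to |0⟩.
(0.8242 - 0.5663i)|0⟩

Rz(1.204) = [[e^(−iθ/2), 0], [0, e^(iθ/2)]] with e^(±iθ/2) = cos(θ/2) ± i·sin(θ/2); θ = 1.204, cos(θ/2) ≈ 0.824205, sin(θ/2) ≈ 0.566292.
With a = amp(|0⟩) = 1 and b = amp(|1⟩) = 0:
new amp(|0⟩) = (0.824205 - 0.566292i)·a = (0.8242 - 0.5663i)
new amp(|1⟩) = (0.824205 + 0.566292i)·b = 0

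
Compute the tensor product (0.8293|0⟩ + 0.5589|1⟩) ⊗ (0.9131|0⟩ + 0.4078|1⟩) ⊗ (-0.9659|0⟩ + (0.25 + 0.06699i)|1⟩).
-0.7314|000⟩ + (0.1893 + 0.05073i)|001⟩ - 0.3267|010⟩ + (0.08455 + 0.02266i)|011⟩ - 0.4929|100⟩ + (0.1276 + 0.03419i)|101⟩ - 0.2201|110⟩ + (0.05698 + 0.01527i)|111⟩

amp(|b₁b₂…⟩) = product of the factor amplitudes for bits b₁, b₂, …; only kets whose every factor amplitude is nonzero survive.
|000⟩: (0.8293)(0.9131)(-0.9659) = -0.7314
|001⟩: (0.8293)(0.9131)(0.25 + 0.06699i) = (0.1893 + 0.05073i)
|010⟩: (0.8293)(0.4078)(-0.9659) = -0.3267
|011⟩: (0.8293)(0.4078)(0.25 + 0.06699i) = (0.08455 + 0.02266i)
|100⟩: (0.5589)(0.9131)(-0.9659) = -0.4929
|101⟩: (0.5589)(0.9131)(0.25 + 0.06699i) = (0.1276 + 0.03419i)
|110⟩: (0.5589)(0.4078)(-0.9659) = -0.2201
|111⟩: (0.5589)(0.4078)(0.25 + 0.06699i) = (0.05698 + 0.01527i)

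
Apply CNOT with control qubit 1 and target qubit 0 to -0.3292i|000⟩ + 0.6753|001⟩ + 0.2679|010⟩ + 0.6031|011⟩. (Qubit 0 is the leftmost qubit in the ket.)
-0.3292i|000⟩ + 0.6753|001⟩ + 0.2679|110⟩ + 0.6031|111⟩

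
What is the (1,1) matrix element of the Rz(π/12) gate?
(0.9914 + 0.1305i)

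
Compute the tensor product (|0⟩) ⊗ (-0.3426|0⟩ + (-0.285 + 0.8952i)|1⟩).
-0.3426|00⟩ + (-0.285 + 0.8952i)|01⟩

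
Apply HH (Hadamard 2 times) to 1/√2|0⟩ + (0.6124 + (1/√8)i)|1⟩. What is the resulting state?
1/√2|0⟩ + (0.6124 + (1/√8)i)|1⟩

H² = I, so an even number of Hadamards cancels: H^2 = I and the state is unchanged.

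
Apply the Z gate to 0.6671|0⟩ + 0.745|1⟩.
0.6671|0⟩ - 0.745|1⟩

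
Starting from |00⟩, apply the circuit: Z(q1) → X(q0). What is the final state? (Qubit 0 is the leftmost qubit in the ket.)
|10⟩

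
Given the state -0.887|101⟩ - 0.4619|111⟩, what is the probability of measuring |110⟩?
0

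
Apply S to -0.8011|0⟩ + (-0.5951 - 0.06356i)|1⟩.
-0.8011|0⟩ + (0.06356 - 0.5951i)|1⟩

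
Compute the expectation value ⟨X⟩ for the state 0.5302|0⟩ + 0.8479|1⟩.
0.8991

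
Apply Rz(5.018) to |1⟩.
(-0.8065 + 0.5912i)|1⟩

Rz(5.018) = [[e^(−iθ/2), 0], [0, e^(iθ/2)]] with e^(±iθ/2) = cos(θ/2) ± i·sin(θ/2); θ = 5.018, cos(θ/2) ≈ -0.806497, sin(θ/2) ≈ 0.591238.
With a = amp(|0⟩) = 0 and b = amp(|1⟩) = 1:
new amp(|0⟩) = (-0.806497 - 0.591238i)·a = 0
new amp(|1⟩) = (-0.806497 + 0.591238i)·b = (-0.8065 + 0.5912i)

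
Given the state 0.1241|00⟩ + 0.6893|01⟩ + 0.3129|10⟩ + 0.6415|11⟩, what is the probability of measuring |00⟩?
0.0154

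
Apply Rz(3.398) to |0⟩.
(-0.1279 - 0.9918i)|0⟩

Rz(3.398) = [[e^(−iθ/2), 0], [0, e^(iθ/2)]] with e^(±iθ/2) = cos(θ/2) ± i·sin(θ/2); θ = 3.398, cos(θ/2) ≈ -0.127853, sin(θ/2) ≈ 0.991793.
With a = amp(|0⟩) = 1 and b = amp(|1⟩) = 0:
new amp(|0⟩) = (-0.127853 - 0.991793i)·a = (-0.1279 - 0.9918i)
new amp(|1⟩) = (-0.127853 + 0.991793i)·b = 0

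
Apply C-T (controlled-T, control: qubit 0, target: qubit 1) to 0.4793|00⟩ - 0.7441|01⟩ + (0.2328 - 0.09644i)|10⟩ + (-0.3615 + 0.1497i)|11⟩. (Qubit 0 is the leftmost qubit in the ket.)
0.4793|00⟩ - 0.7441|01⟩ + (0.2328 - 0.09644i)|10⟩ + (-0.3615 - 0.1498i)|11⟩

C-T leaves the control-|0⟩ kets |00⟩, |01⟩ unchanged and applies T to qubit 1 on the control-|1⟩ pair (|10⟩, |11⟩).
T = [[1, 0], [0, (1/√2 + (1/√2)i)]].
With a = amp(|10⟩) = (0.2328 - 0.09644i) and b = amp(|11⟩) = (-0.3615 + 0.1497i):
new amp(|10⟩) = (1)·a = (0.2328 - 0.09644i)
new amp(|11⟩) = (1/√2 + (1/√2)i)·b = (-0.3615 - 0.1498i)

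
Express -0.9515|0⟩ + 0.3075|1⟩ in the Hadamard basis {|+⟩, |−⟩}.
-0.4554|+⟩ - 0.8902|−⟩

With |ψ⟩ = α|0⟩ + β|1⟩, the Hadamard-basis coefficients are ⟨+|ψ⟩ = (α + β)/√2 and ⟨−|ψ⟩ = (α − β)/√2.
Here α = -0.9515, β = 0.3075: (α + β)/√2 = -0.4554, (α − β)/√2 = -0.8902.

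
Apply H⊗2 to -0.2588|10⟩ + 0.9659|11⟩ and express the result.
0.3536|00⟩ - 0.6124|01⟩ - 0.3536|10⟩ + 0.6124|11⟩

H⊗2 gives amp(|y⟩) = (1/2) Σ_x (−1)^(x·y) amp(|x⟩), where x·y is the number of positions in which both x and y have a 1.
|00⟩: (-0.2588 + 0.9659)/2 = 0.3536
|01⟩: (-0.2588 - 0.9659)/2 = -0.6124
|10⟩: (0.2588 - 0.9659)/2 = -0.3536
|11⟩: (0.2588 + 0.9659)/2 = 0.6124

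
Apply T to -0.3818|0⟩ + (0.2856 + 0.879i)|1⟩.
-0.3818|0⟩ + (-0.4196 + 0.8235i)|1⟩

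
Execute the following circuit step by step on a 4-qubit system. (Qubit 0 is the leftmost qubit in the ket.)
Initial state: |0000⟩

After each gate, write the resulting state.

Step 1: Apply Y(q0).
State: i|1000⟩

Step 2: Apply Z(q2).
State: i|1000⟩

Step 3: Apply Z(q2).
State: i|1000⟩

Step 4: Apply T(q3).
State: i|1000⟩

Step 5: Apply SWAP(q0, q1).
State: i|0100⟩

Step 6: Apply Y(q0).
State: -|1100⟩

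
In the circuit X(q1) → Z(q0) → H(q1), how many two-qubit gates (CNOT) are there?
0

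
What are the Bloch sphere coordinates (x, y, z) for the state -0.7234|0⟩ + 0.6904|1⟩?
(-0.9989, 0, 0.04666)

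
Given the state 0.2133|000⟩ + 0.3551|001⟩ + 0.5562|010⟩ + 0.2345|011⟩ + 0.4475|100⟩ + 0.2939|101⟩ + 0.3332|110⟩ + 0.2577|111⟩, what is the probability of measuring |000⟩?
0.0455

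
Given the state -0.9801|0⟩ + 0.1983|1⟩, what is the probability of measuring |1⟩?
0.03932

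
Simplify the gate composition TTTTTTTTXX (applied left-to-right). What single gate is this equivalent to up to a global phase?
I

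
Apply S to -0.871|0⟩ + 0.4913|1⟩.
-0.871|0⟩ + 0.4913i|1⟩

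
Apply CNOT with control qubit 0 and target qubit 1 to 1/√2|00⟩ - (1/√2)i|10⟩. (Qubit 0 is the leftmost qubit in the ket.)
1/√2|00⟩ - (1/√2)i|11⟩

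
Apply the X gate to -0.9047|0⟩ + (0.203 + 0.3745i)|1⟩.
(0.203 + 0.3745i)|0⟩ - 0.9047|1⟩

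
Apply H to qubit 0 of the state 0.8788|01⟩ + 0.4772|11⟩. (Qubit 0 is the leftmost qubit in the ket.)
0.9588|01⟩ + 0.284|11⟩

H on qubit 0 mixes each pair of kets that differ only in qubit 0: amplitudes (a, b) of (|…0…⟩, |…1…⟩) become ((a + b)/√2, (a − b)/√2). Kets absent from the input have amplitude 0.
(|01⟩, |11⟩): (a, b) = (0.8788, 0.4772) → (0.9588, 0.284)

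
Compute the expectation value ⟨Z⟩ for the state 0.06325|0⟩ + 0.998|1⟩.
-0.992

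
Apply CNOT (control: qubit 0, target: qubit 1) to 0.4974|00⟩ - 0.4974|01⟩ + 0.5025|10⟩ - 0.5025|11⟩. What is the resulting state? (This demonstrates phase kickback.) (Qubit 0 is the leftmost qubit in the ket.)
0.4974|00⟩ - 0.4974|01⟩ - 0.5025|10⟩ + 0.5025|11⟩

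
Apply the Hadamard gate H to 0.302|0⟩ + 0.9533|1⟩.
0.8876|0⟩ - 0.4605|1⟩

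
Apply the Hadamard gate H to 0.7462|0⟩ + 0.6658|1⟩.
0.9984|0⟩ + 0.05685|1⟩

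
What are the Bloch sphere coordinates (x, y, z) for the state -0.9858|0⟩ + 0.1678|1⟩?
(-0.3308, 0, 0.9436)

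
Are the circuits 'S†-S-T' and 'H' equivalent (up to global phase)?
No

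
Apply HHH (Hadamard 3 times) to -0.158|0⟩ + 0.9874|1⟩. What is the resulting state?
0.5865|0⟩ - 0.8099|1⟩

H² = I, so H^3 = H: a single Hadamard. With (a, b) = (-0.158, 0.9874), H gives ((a + b)/√2, (a − b)/√2) = (0.5865, -0.8099).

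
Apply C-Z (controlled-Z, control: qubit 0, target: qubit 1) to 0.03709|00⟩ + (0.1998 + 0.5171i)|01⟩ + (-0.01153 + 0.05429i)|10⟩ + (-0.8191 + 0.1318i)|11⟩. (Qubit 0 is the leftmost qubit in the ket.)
0.03709|00⟩ + (0.1998 + 0.5171i)|01⟩ + (-0.01153 + 0.05429i)|10⟩ + (0.8191 - 0.1318i)|11⟩

C-Z leaves the control-|0⟩ kets |00⟩, |01⟩ unchanged and applies Z to qubit 1 on the control-|1⟩ pair (|10⟩, |11⟩).
Z = [[1, 0], [0, -1]].
With a = amp(|10⟩) = (-0.01153 + 0.05429i) and b = amp(|11⟩) = (-0.8191 + 0.1318i):
new amp(|10⟩) = (1)·a = (-0.01153 + 0.05429i)
new amp(|11⟩) = (-1)·b = (0.8191 - 0.1318i)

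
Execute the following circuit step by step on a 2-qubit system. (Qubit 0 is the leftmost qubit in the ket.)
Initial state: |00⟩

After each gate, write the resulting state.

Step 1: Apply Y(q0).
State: i|10⟩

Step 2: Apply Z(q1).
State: i|10⟩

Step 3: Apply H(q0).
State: (1/√2)i|00⟩ - (1/√2)i|10⟩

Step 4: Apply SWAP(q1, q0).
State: (1/√2)i|00⟩ - (1/√2)i|01⟩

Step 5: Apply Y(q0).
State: -1/√2|10⟩ + 1/√2|11⟩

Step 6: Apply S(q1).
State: -1/√2|10⟩ + (1/√2)i|11⟩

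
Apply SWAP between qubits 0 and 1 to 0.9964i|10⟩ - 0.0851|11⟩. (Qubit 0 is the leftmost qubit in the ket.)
0.9964i|01⟩ - 0.0851|11⟩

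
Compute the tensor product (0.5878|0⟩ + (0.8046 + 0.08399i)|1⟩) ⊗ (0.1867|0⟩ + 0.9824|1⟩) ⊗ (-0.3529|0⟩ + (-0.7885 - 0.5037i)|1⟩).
-0.03873|000⟩ + (-0.08653 - 0.05528i)|001⟩ - 0.2038|010⟩ + (-0.4553 - 0.2909i)|011⟩ + (-0.05301 - 0.005534i)|100⟩ + (-0.1105 - 0.08803i)|101⟩ + (-0.2789 - 0.02912i)|110⟩ + (-0.5817 - 0.4632i)|111⟩

amp(|b₁b₂…⟩) = product of the factor amplitudes for bits b₁, b₂, …; only kets whose every factor amplitude is nonzero survive.
|000⟩: (0.5878)(0.1867)(-0.3529) = -0.03873
|001⟩: (0.5878)(0.1867)(-0.7885 - 0.5037i) = (-0.08653 - 0.05528i)
|010⟩: (0.5878)(0.9824)(-0.3529) = -0.2038
|011⟩: (0.5878)(0.9824)(-0.7885 - 0.5037i) = (-0.4553 - 0.2909i)
|100⟩: (0.8046 + 0.08399i)(0.1867)(-0.3529) = (-0.05301 - 0.005534i)
|101⟩: (0.8046 + 0.08399i)(0.1867)(-0.7885 - 0.5037i) = (-0.1105 - 0.08803i)
|110⟩: (0.8046 + 0.08399i)(0.9824)(-0.3529) = (-0.2789 - 0.02912i)
|111⟩: (0.8046 + 0.08399i)(0.9824)(-0.7885 - 0.5037i) = (-0.5817 - 0.4632i)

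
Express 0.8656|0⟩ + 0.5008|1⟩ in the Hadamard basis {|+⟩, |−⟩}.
0.9662|+⟩ + 0.258|−⟩

With |ψ⟩ = α|0⟩ + β|1⟩, the Hadamard-basis coefficients are ⟨+|ψ⟩ = (α + β)/√2 and ⟨−|ψ⟩ = (α − β)/√2.
Here α = 0.8656, β = 0.5008: (α + β)/√2 = 0.9662, (α − β)/√2 = 0.258.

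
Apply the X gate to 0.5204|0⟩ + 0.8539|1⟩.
0.8539|0⟩ + 0.5204|1⟩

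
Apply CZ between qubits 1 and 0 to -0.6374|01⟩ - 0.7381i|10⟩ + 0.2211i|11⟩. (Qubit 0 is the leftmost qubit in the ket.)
-0.6374|01⟩ - 0.7381i|10⟩ - 0.2211i|11⟩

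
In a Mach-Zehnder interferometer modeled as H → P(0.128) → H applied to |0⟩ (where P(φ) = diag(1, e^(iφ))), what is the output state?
(0.9959 + 0.06383i)|0⟩ + (0.00409 - 0.06383i)|1⟩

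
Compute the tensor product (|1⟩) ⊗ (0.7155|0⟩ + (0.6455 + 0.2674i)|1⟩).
0.7155|10⟩ + (0.6455 + 0.2674i)|11⟩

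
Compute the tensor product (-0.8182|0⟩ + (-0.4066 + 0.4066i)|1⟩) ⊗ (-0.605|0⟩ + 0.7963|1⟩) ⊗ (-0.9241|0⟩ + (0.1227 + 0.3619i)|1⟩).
-0.4574|000⟩ + (0.06074 + 0.1791i)|001⟩ + 0.6021|010⟩ + (-0.07994 - 0.2358i)|011⟩ + (-0.2273 + 0.2273i)|100⟩ + (0.1192 + 0.05884i)|101⟩ + (0.2992 - 0.2992i)|110⟩ + (-0.1569 - 0.07745i)|111⟩

amp(|b₁b₂…⟩) = product of the factor amplitudes for bits b₁, b₂, …; only kets whose every factor amplitude is nonzero survive.
|000⟩: (-0.8182)(-0.605)(-0.9241) = -0.4574
|001⟩: (-0.8182)(-0.605)(0.1227 + 0.3619i) = (0.06074 + 0.1791i)
|010⟩: (-0.8182)(0.7963)(-0.9241) = 0.6021
|011⟩: (-0.8182)(0.7963)(0.1227 + 0.3619i) = (-0.07994 - 0.2358i)
|100⟩: (-0.4066 + 0.4066i)(-0.605)(-0.9241) = (-0.2273 + 0.2273i)
|101⟩: (-0.4066 + 0.4066i)(-0.605)(0.1227 + 0.3619i) = (0.1192 + 0.05884i)
|110⟩: (-0.4066 + 0.4066i)(0.7963)(-0.9241) = (0.2992 - 0.2992i)
|111⟩: (-0.4066 + 0.4066i)(0.7963)(0.1227 + 0.3619i) = (-0.1569 - 0.07745i)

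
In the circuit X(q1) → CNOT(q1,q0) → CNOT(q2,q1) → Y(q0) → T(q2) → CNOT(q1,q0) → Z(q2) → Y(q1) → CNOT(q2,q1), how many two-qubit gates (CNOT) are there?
4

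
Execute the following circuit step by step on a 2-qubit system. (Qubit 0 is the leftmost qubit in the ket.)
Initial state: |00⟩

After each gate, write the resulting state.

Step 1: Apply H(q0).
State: 1/√2|00⟩ + 1/√2|10⟩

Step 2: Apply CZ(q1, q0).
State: 1/√2|00⟩ + 1/√2|10⟩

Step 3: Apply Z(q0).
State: 1/√2|00⟩ - 1/√2|10⟩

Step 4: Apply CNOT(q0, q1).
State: 1/√2|00⟩ - 1/√2|11⟩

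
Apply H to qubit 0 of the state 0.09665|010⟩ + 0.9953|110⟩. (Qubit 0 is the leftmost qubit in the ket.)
0.7721|010⟩ - 0.6354|110⟩

H on qubit 0 mixes each pair of kets that differ only in qubit 0: amplitudes (a, b) of (|…0…⟩, |…1…⟩) become ((a + b)/√2, (a − b)/√2). Kets absent from the input have amplitude 0.
(|010⟩, |110⟩): (a, b) = (0.09665, 0.9953) → (0.7721, -0.6354)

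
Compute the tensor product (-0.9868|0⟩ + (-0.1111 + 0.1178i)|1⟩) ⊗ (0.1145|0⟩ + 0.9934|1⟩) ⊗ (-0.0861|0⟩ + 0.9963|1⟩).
0.009728|000⟩ - 0.1126|001⟩ + 0.0844|010⟩ - 0.9767|011⟩ + (0.001095 - 0.001161i)|100⟩ + (-0.01267 + 0.01344i)|101⟩ + (0.009503 - 0.01008i)|110⟩ + (-0.11 + 0.1166i)|111⟩

amp(|b₁b₂…⟩) = product of the factor amplitudes for bits b₁, b₂, …; only kets whose every factor amplitude is nonzero survive.
|000⟩: (-0.9868)(0.1145)(-0.0861) = 0.009728
|001⟩: (-0.9868)(0.1145)(0.9963) = -0.1126
|010⟩: (-0.9868)(0.9934)(-0.0861) = 0.0844
|011⟩: (-0.9868)(0.9934)(0.9963) = -0.9767
|100⟩: (-0.1111 + 0.1178i)(0.1145)(-0.0861) = (0.001095 - 0.001161i)
|101⟩: (-0.1111 + 0.1178i)(0.1145)(0.9963) = (-0.01267 + 0.01344i)
|110⟩: (-0.1111 + 0.1178i)(0.9934)(-0.0861) = (0.009503 - 0.01008i)
|111⟩: (-0.1111 + 0.1178i)(0.9934)(0.9963) = (-0.11 + 0.1166i)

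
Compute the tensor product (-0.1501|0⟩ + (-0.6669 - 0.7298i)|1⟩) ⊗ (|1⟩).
-0.1501|01⟩ + (-0.6669 - 0.7298i)|11⟩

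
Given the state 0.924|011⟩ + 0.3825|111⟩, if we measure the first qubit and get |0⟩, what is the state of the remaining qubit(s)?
|11⟩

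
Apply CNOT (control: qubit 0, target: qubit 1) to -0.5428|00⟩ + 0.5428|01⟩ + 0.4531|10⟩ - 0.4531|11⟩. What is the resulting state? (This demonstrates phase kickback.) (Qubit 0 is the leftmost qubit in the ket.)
-0.5428|00⟩ + 0.5428|01⟩ - 0.4531|10⟩ + 0.4531|11⟩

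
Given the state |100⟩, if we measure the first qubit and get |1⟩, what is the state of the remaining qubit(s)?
|00⟩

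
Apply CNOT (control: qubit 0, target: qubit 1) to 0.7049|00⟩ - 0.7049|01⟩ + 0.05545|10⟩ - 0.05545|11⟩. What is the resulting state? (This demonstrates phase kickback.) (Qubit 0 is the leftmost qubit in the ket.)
0.7049|00⟩ - 0.7049|01⟩ - 0.05545|10⟩ + 0.05545|11⟩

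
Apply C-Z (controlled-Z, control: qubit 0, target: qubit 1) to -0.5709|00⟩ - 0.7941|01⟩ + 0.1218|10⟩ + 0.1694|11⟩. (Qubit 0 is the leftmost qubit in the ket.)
-0.5709|00⟩ - 0.7941|01⟩ + 0.1218|10⟩ - 0.1694|11⟩

C-Z leaves the control-|0⟩ kets |00⟩, |01⟩ unchanged and applies Z to qubit 1 on the control-|1⟩ pair (|10⟩, |11⟩).
Z = [[1, 0], [0, -1]].
With a = amp(|10⟩) = 0.1218 and b = amp(|11⟩) = 0.1694:
new amp(|10⟩) = (1)·a = 0.1218
new amp(|11⟩) = (-1)·b = -0.1694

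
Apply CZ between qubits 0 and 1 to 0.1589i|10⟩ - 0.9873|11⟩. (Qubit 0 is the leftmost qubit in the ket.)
0.1589i|10⟩ + 0.9873|11⟩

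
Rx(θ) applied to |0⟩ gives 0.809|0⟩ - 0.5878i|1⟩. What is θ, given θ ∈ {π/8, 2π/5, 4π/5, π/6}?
2π/5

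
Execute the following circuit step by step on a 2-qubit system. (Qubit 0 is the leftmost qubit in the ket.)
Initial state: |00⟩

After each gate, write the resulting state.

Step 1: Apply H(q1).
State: 1/√2|00⟩ + 1/√2|01⟩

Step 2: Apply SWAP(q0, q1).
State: 1/√2|00⟩ + 1/√2|10⟩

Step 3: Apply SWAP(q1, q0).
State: 1/√2|00⟩ + 1/√2|01⟩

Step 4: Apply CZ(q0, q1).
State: 1/√2|00⟩ + 1/√2|01⟩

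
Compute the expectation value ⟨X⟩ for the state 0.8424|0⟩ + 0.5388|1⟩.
0.9078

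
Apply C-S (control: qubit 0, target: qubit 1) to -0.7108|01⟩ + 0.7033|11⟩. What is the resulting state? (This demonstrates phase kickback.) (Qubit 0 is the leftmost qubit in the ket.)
-0.7108|01⟩ + 0.7033i|11⟩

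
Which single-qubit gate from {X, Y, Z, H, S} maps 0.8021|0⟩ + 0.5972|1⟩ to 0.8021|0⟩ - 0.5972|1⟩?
Z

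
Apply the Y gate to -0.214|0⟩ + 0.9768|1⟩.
-0.9768i|0⟩ - 0.214i|1⟩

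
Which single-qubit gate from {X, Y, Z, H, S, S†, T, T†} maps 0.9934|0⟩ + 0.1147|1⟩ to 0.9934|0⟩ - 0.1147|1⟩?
Z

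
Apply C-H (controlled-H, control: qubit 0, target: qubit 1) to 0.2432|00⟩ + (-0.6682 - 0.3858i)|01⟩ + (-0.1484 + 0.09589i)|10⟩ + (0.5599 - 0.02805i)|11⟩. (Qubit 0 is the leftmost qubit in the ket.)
0.2432|00⟩ + (-0.6682 - 0.3858i)|01⟩ + (0.291 + 0.04797i)|10⟩ + (-0.5008 + 0.08764i)|11⟩

C-H leaves the control-|0⟩ kets |00⟩, |01⟩ unchanged and applies H to qubit 1 on the control-|1⟩ pair (|10⟩, |11⟩).
H = [[1/√2, 1/√2], [1/√2, -1/√2]].
With a = amp(|10⟩) = (-0.1484 + 0.09589i) and b = amp(|11⟩) = (0.5599 - 0.02805i):
new amp(|10⟩) = (1/√2)·a + (1/√2)·b = (0.291 + 0.04797i)
new amp(|11⟩) = (1/√2)·a + (-1/√2)·b = (-0.5008 + 0.08764i)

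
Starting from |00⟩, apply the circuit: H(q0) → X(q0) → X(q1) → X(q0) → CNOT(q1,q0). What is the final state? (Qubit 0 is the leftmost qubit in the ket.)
1/√2|01⟩ + 1/√2|11⟩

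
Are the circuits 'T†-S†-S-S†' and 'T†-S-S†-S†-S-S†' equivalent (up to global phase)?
Yes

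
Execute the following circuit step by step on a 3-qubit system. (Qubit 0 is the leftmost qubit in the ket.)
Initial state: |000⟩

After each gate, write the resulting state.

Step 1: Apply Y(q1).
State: i|010⟩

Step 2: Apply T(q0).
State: i|010⟩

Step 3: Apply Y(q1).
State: |000⟩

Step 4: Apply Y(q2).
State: i|001⟩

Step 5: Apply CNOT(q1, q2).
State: i|001⟩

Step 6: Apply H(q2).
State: (1/√2)i|000⟩ - (1/√2)i|001⟩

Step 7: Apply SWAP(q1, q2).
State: (1/√2)i|000⟩ - (1/√2)i|010⟩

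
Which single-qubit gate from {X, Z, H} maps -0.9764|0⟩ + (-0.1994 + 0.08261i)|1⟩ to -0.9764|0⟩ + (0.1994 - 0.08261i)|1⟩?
Z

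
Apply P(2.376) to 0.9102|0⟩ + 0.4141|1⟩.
0.9102|0⟩ + (-0.2986 + 0.287i)|1⟩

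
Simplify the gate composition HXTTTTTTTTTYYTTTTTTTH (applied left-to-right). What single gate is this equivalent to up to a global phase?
Z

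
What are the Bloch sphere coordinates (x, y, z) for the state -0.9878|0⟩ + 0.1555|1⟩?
(-0.3072, 0, 0.9516)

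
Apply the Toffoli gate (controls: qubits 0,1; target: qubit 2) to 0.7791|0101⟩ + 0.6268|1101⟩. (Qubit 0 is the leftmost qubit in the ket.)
0.7791|0101⟩ + 0.6268|1111⟩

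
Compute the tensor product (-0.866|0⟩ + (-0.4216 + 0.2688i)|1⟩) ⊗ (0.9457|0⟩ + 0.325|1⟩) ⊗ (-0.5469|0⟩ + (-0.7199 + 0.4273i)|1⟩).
0.4479|000⟩ + (0.5896 - 0.3499i)|001⟩ + 0.1539|010⟩ + (0.2026 - 0.1203i)|011⟩ + (0.2181 - 0.139i)|100⟩ + (0.1784 - 0.3534i)|101⟩ + (0.07494 - 0.04778i)|110⟩ + (0.06131 - 0.1214i)|111⟩

amp(|b₁b₂…⟩) = product of the factor amplitudes for bits b₁, b₂, …; only kets whose every factor amplitude is nonzero survive.
|000⟩: (-0.866)(0.9457)(-0.5469) = 0.4479
|001⟩: (-0.866)(0.9457)(-0.7199 + 0.4273i) = (0.5896 - 0.3499i)
|010⟩: (-0.866)(0.325)(-0.5469) = 0.1539
|011⟩: (-0.866)(0.325)(-0.7199 + 0.4273i) = (0.2026 - 0.1203i)
|100⟩: (-0.4216 + 0.2688i)(0.9457)(-0.5469) = (0.2181 - 0.139i)
|101⟩: (-0.4216 + 0.2688i)(0.9457)(-0.7199 + 0.4273i) = (0.1784 - 0.3534i)
|110⟩: (-0.4216 + 0.2688i)(0.325)(-0.5469) = (0.07494 - 0.04778i)
|111⟩: (-0.4216 + 0.2688i)(0.325)(-0.7199 + 0.4273i) = (0.06131 - 0.1214i)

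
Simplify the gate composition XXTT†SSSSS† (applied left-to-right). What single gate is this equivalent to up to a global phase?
S†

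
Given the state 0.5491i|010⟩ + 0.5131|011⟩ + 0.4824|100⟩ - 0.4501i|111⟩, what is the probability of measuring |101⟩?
0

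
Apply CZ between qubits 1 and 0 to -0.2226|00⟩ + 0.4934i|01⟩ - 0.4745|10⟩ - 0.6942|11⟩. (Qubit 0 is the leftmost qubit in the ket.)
-0.2226|00⟩ + 0.4934i|01⟩ - 0.4745|10⟩ + 0.6942|11⟩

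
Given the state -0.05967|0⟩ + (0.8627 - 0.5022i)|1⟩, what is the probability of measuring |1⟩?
0.9965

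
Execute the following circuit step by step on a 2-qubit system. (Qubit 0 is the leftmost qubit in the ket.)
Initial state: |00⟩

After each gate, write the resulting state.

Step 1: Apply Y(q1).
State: i|01⟩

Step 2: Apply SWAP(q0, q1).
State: i|10⟩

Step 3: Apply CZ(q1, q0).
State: i|10⟩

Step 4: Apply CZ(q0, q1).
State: i|10⟩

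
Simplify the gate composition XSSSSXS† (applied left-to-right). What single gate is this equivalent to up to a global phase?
S†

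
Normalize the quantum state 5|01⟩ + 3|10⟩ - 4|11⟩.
1/√2|01⟩ + 0.4243|10⟩ - 0.5657|11⟩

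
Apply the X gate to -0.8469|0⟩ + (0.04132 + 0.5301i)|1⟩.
(0.04132 + 0.5301i)|0⟩ - 0.8469|1⟩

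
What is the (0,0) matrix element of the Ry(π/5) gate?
0.9511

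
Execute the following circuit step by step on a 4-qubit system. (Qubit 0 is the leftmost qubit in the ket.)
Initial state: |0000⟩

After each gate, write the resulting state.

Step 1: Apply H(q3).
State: 1/√2|0000⟩ + 1/√2|0001⟩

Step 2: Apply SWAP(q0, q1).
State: 1/√2|0000⟩ + 1/√2|0001⟩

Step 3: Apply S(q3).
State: 1/√2|0000⟩ + (1/√2)i|0001⟩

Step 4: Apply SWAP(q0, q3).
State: 1/√2|0000⟩ + (1/√2)i|1000⟩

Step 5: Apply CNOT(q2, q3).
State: 1/√2|0000⟩ + (1/√2)i|1000⟩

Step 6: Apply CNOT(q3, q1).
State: 1/√2|0000⟩ + (1/√2)i|1000⟩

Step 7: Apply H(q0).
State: (1/2 + (1/2)i)|0000⟩ + (1/2 - (1/2)i)|1000⟩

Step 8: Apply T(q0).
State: (1/2 + (1/2)i)|0000⟩ + 1/√2|1000⟩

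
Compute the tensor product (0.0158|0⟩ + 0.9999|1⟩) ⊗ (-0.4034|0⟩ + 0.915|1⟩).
-0.006374|00⟩ + 0.01446|01⟩ - 0.4034|10⟩ + 0.9149|11⟩

amp(|b₁b₂…⟩) = product of the factor amplitudes for bits b₁, b₂, …; only kets whose every factor amplitude is nonzero survive.
|00⟩: (0.0158)(-0.4034) = -0.006374
|01⟩: (0.0158)(0.915) = 0.01446
|10⟩: (0.9999)(-0.4034) = -0.4034
|11⟩: (0.9999)(0.915) = 0.9149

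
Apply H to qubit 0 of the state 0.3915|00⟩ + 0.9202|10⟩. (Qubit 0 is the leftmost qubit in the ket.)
0.9275|00⟩ - 0.3738|10⟩

H on qubit 0 mixes each pair of kets that differ only in qubit 0: amplitudes (a, b) of (|…0…⟩, |…1…⟩) become ((a + b)/√2, (a − b)/√2). Kets absent from the input have amplitude 0.
(|00⟩, |10⟩): (a, b) = (0.3915, 0.9202) → (0.9275, -0.3738)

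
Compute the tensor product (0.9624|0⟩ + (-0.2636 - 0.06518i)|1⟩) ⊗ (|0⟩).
0.9624|00⟩ + (-0.2636 - 0.06518i)|10⟩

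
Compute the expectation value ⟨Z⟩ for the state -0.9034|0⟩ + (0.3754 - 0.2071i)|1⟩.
0.6323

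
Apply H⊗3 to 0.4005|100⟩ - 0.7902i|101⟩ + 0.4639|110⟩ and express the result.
(0.3056 - 0.2794i)|000⟩ + (0.3056 + 0.2794i)|001⟩ + (-0.02242 - 0.2794i)|010⟩ + (-0.02242 + 0.2794i)|011⟩ + (-0.3056 + 0.2794i)|100⟩ + (-0.3056 - 0.2794i)|101⟩ + (0.02242 + 0.2794i)|110⟩ + (0.02242 - 0.2794i)|111⟩

H⊗3 gives amp(|y⟩) = (1/2√2) Σ_x (−1)^(x·y) amp(|x⟩), where x·y is the number of positions in which both x and y have a 1.
|000⟩: (0.4005 - 0.7902i + 0.4639)/(2√2) = (0.3056 - 0.2794i)
|001⟩: (0.4005 + 0.7902i + 0.4639)/(2√2) = (0.3056 + 0.2794i)
|010⟩: (0.4005 - 0.7902i - 0.4639)/(2√2) = (-0.02242 - 0.2794i)
|011⟩: (0.4005 + 0.7902i - 0.4639)/(2√2) = (-0.02242 + 0.2794i)
|100⟩: (-0.4005 + 0.7902i - 0.4639)/(2√2) = (-0.3056 + 0.2794i)
|101⟩: (-0.4005 - 0.7902i - 0.4639)/(2√2) = (-0.3056 - 0.2794i)
|110⟩: (-0.4005 + 0.7902i + 0.4639)/(2√2) = (0.02242 + 0.2794i)
|111⟩: (-0.4005 - 0.7902i + 0.4639)/(2√2) = (0.02242 - 0.2794i)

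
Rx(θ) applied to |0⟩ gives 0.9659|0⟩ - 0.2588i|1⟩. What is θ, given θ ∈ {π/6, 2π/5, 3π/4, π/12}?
π/6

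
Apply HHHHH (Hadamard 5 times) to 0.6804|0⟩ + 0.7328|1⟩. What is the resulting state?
0.9993|0⟩ - 0.03705|1⟩

H² = I, so H^5 = H: a single Hadamard. With (a, b) = (0.6804, 0.7328), H gives ((a + b)/√2, (a − b)/√2) = (0.9993, -0.03705).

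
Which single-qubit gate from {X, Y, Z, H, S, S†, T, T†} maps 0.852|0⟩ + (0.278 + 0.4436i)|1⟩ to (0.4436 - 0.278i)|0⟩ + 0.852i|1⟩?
Y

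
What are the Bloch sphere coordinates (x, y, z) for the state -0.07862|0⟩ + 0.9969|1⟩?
(-0.1568, 0, -0.9876)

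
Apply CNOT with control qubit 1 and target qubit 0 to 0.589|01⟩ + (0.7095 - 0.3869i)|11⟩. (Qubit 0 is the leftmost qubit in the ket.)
(0.7095 - 0.3869i)|01⟩ + 0.589|11⟩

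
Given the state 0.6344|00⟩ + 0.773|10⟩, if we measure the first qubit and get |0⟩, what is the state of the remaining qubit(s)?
|0⟩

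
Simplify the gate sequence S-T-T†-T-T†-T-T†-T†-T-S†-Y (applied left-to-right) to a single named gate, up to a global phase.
Y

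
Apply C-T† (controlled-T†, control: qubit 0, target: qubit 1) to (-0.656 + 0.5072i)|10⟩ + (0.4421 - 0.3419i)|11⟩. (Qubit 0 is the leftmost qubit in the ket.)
(-0.656 + 0.5072i)|10⟩ + (0.07085 - 0.5544i)|11⟩

C-T† leaves the control-|0⟩ kets |00⟩, |01⟩ unchanged and applies T† to qubit 1 on the control-|1⟩ pair (|10⟩, |11⟩).
T† = [[1, 0], [0, (1/√2 - (1/√2)i)]].
With a = amp(|10⟩) = (-0.656 + 0.5072i) and b = amp(|11⟩) = (0.4421 - 0.3419i):
new amp(|10⟩) = (1)·a = (-0.656 + 0.5072i)
new amp(|11⟩) = (1/√2 - (1/√2)i)·b = (0.07085 - 0.5544i)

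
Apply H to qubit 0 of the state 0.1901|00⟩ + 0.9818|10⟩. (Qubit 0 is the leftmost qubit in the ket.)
0.8287|00⟩ - 0.5598|10⟩

H on qubit 0 mixes each pair of kets that differ only in qubit 0: amplitudes (a, b) of (|…0…⟩, |…1…⟩) become ((a + b)/√2, (a − b)/√2). Kets absent from the input have amplitude 0.
(|00⟩, |10⟩): (a, b) = (0.1901, 0.9818) → (0.8287, -0.5598)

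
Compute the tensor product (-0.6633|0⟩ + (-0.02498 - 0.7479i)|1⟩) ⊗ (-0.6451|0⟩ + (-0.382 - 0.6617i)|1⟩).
0.4279|00⟩ + (0.2534 + 0.4389i)|01⟩ + (0.01611 + 0.4825i)|10⟩ + (-0.4853 + 0.3022i)|11⟩

amp(|b₁b₂…⟩) = product of the factor amplitudes for bits b₁, b₂, …; only kets whose every factor amplitude is nonzero survive.
|00⟩: (-0.6633)(-0.6451) = 0.4279
|01⟩: (-0.6633)(-0.382 - 0.6617i) = (0.2534 + 0.4389i)
|10⟩: (-0.02498 - 0.7479i)(-0.6451) = (0.01611 + 0.4825i)
|11⟩: (-0.02498 - 0.7479i)(-0.382 - 0.6617i) = (-0.4853 + 0.3022i)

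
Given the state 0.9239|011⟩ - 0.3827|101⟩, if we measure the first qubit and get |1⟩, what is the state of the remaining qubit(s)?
-|01⟩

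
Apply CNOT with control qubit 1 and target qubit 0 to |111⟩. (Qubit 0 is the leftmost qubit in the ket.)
|011⟩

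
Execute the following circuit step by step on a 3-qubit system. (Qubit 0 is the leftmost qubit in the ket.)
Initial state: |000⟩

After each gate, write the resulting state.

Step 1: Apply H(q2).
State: 1/√2|000⟩ + 1/√2|001⟩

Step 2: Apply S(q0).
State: 1/√2|000⟩ + 1/√2|001⟩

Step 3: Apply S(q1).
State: 1/√2|000⟩ + 1/√2|001⟩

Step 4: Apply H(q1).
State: 1/2|000⟩ + 1/2|001⟩ + 1/2|010⟩ + 1/2|011⟩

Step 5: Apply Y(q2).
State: -(1/2)i|000⟩ + (1/2)i|001⟩ - (1/2)i|010⟩ + (1/2)i|011⟩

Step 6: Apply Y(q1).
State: -1/2|000⟩ + 1/2|001⟩ + 1/2|010⟩ - 1/2|011⟩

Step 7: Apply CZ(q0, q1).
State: -1/2|000⟩ + 1/2|001⟩ + 1/2|010⟩ - 1/2|011⟩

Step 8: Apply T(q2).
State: -1/2|000⟩ + (1/√8 + (1/√8)i)|001⟩ + 1/2|010⟩ + (-1/√8 - (1/√8)i)|011⟩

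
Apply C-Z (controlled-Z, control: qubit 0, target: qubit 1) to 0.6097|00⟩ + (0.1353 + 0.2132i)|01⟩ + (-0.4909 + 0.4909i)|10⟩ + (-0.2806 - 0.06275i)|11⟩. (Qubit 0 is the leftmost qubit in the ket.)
0.6097|00⟩ + (0.1353 + 0.2132i)|01⟩ + (-0.4909 + 0.4909i)|10⟩ + (0.2806 + 0.06275i)|11⟩

C-Z leaves the control-|0⟩ kets |00⟩, |01⟩ unchanged and applies Z to qubit 1 on the control-|1⟩ pair (|10⟩, |11⟩).
Z = [[1, 0], [0, -1]].
With a = amp(|10⟩) = (-0.4909 + 0.4909i) and b = amp(|11⟩) = (-0.2806 - 0.06275i):
new amp(|10⟩) = (1)·a = (-0.4909 + 0.4909i)
new amp(|11⟩) = (-1)·b = (0.2806 + 0.06275i)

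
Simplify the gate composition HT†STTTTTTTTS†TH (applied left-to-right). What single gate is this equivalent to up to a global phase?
I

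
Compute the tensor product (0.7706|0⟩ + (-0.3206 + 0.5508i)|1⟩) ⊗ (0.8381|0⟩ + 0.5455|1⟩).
0.6458|00⟩ + 0.4204|01⟩ + (-0.2687 + 0.4616i)|10⟩ + (-0.1749 + 0.3005i)|11⟩

amp(|b₁b₂…⟩) = product of the factor amplitudes for bits b₁, b₂, …; only kets whose every factor amplitude is nonzero survive.
|00⟩: (0.7706)(0.8381) = 0.6458
|01⟩: (0.7706)(0.5455) = 0.4204
|10⟩: (-0.3206 + 0.5508i)(0.8381) = (-0.2687 + 0.4616i)
|11⟩: (-0.3206 + 0.5508i)(0.5455) = (-0.1749 + 0.3005i)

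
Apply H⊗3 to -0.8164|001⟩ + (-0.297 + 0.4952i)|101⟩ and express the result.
(-0.3936 + 0.1751i)|000⟩ + (0.3936 - 0.1751i)|001⟩ + (-0.3936 + 0.1751i)|010⟩ + (0.3936 - 0.1751i)|011⟩ + (-0.1836 - 0.1751i)|100⟩ + (0.1836 + 0.1751i)|101⟩ + (-0.1836 - 0.1751i)|110⟩ + (0.1836 + 0.1751i)|111⟩

H⊗3 gives amp(|y⟩) = (1/2√2) Σ_x (−1)^(x·y) amp(|x⟩), where x·y is the number of positions in which both x and y have a 1.
|000⟩: (-0.8164 + (-0.297 + 0.4952i))/(2√2) = (-0.3936 + 0.1751i)
|001⟩: (0.8164 - (-0.297 + 0.4952i))/(2√2) = (0.3936 - 0.1751i)
|010⟩: (-0.8164 + (-0.297 + 0.4952i))/(2√2) = (-0.3936 + 0.1751i)
|011⟩: (0.8164 - (-0.297 + 0.4952i))/(2√2) = (0.3936 - 0.1751i)
|100⟩: (-0.8164 - (-0.297 + 0.4952i))/(2√2) = (-0.1836 - 0.1751i)
|101⟩: (0.8164 + (-0.297 + 0.4952i))/(2√2) = (0.1836 + 0.1751i)
|110⟩: (-0.8164 - (-0.297 + 0.4952i))/(2√2) = (-0.1836 - 0.1751i)
|111⟩: (0.8164 + (-0.297 + 0.4952i))/(2√2) = (0.1836 + 0.1751i)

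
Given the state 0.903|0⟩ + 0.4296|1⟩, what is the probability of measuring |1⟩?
0.1846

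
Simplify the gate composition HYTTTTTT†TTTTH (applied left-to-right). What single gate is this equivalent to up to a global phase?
Y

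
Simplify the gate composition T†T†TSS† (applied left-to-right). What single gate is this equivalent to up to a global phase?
T†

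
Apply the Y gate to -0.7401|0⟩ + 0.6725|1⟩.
-0.6725i|0⟩ - 0.7401i|1⟩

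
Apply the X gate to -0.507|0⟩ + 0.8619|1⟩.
0.8619|0⟩ - 0.507|1⟩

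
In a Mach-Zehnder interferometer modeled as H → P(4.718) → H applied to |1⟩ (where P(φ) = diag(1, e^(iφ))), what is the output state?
(0.4972 + 0.5i)|0⟩ + (0.5028 - 0.5i)|1⟩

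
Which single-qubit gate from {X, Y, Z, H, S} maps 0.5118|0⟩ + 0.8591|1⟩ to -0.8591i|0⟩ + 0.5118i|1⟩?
Y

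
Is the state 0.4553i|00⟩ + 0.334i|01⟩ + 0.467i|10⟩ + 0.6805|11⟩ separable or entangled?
Entangled

Writing the state as a|00⟩ + b|01⟩ + c|10⟩ + d|11⟩, it is a product state iff ad − bc = 0.
Here (a, b, c, d) = (0.4553i, 0.334i, 0.467i, 0.6805): ad − bc = (0.4553i)(0.6805) − (0.334i)(0.467i) = (0.156 + 0.3098i) ≠ 0, so the state is entangled.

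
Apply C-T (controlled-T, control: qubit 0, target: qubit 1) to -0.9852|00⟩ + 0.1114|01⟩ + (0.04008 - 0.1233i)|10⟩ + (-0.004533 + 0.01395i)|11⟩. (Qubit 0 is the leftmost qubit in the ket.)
-0.9852|00⟩ + 0.1114|01⟩ + (0.04008 - 0.1233i)|10⟩ + (-0.01307 + 0.006659i)|11⟩

C-T leaves the control-|0⟩ kets |00⟩, |01⟩ unchanged and applies T to qubit 1 on the control-|1⟩ pair (|10⟩, |11⟩).
T = [[1, 0], [0, (1/√2 + (1/√2)i)]].
With a = amp(|10⟩) = (0.04008 - 0.1233i) and b = amp(|11⟩) = (-0.004533 + 0.01395i):
new amp(|10⟩) = (1)·a = (0.04008 - 0.1233i)
new amp(|11⟩) = (1/√2 + (1/√2)i)·b = (-0.01307 + 0.006659i)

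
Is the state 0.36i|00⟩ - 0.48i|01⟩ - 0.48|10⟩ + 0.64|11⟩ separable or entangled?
Separable

Writing the state as a|00⟩ + b|01⟩ + c|10⟩ + d|11⟩, it is a product state iff ad − bc = 0.
Here (a, b, c, d) = (0.36i, -0.48i, -0.48, 0.64): ad − bc = (0.36i)(0.64) − (-0.48i)(-0.48) = 0, so the state is separable.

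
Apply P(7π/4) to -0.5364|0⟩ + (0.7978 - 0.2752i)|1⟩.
-0.5364|0⟩ + (0.3695 - 0.7587i)|1⟩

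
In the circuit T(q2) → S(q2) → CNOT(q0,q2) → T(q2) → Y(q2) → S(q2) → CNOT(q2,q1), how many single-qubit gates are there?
5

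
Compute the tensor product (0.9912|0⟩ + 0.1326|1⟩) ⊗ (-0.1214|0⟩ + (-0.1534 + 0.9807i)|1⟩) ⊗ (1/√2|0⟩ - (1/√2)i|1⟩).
-0.08509|000⟩ + 0.08509i|001⟩ + (-0.1075 + 0.6874i)|010⟩ + (0.6874 + 0.1075i)|011⟩ - 0.01138|100⟩ + 0.01138i|101⟩ + (-0.01438 + 0.09195i)|110⟩ + (0.09195 + 0.01438i)|111⟩

amp(|b₁b₂…⟩) = product of the factor amplitudes for bits b₁, b₂, …; only kets whose every factor amplitude is nonzero survive.
|000⟩: (0.9912)(-0.1214)(1/√2) = -0.08509
|001⟩: (0.9912)(-0.1214)(-(1/√2)i) = 0.08509i
|010⟩: (0.9912)(-0.1534 + 0.9807i)(1/√2) = (-0.1075 + 0.6874i)
|011⟩: (0.9912)(-0.1534 + 0.9807i)(-(1/√2)i) = (0.6874 + 0.1075i)
|100⟩: (0.1326)(-0.1214)(1/√2) = -0.01138
|101⟩: (0.1326)(-0.1214)(-(1/√2)i) = 0.01138i
|110⟩: (0.1326)(-0.1534 + 0.9807i)(1/√2) = (-0.01438 + 0.09195i)
|111⟩: (0.1326)(-0.1534 + 0.9807i)(-(1/√2)i) = (0.09195 + 0.01438i)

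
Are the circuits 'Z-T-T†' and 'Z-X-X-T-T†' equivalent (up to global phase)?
Yes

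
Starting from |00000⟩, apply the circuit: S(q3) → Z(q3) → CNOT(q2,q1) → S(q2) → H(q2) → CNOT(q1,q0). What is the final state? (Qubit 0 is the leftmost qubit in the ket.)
1/√2|00000⟩ + 1/√2|00100⟩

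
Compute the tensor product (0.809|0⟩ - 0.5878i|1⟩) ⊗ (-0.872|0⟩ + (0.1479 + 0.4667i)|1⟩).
-0.7054|00⟩ + (0.1197 + 0.3776i)|01⟩ + 0.5126i|10⟩ + (0.2743 - 0.08694i)|11⟩

amp(|b₁b₂…⟩) = product of the factor amplitudes for bits b₁, b₂, …; only kets whose every factor amplitude is nonzero survive.
|00⟩: (0.809)(-0.872) = -0.7054
|01⟩: (0.809)(0.1479 + 0.4667i) = (0.1197 + 0.3776i)
|10⟩: (-0.5878i)(-0.872) = 0.5126i
|11⟩: (-0.5878i)(0.1479 + 0.4667i) = (0.2743 - 0.08694i)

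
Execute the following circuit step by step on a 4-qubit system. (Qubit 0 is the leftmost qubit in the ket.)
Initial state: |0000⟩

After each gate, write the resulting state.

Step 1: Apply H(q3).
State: 1/√2|0000⟩ + 1/√2|0001⟩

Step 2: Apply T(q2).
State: 1/√2|0000⟩ + 1/√2|0001⟩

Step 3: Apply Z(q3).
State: 1/√2|0000⟩ - 1/√2|0001⟩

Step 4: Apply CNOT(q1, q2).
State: 1/√2|0000⟩ - 1/√2|0001⟩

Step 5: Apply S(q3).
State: 1/√2|0000⟩ - (1/√2)i|0001⟩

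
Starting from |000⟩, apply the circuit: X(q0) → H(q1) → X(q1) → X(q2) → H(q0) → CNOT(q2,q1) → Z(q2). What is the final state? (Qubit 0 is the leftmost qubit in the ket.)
-1/2|001⟩ - 1/2|011⟩ + 1/2|101⟩ + 1/2|111⟩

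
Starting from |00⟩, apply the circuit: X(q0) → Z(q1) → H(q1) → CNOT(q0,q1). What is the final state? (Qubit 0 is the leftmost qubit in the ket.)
1/√2|10⟩ + 1/√2|11⟩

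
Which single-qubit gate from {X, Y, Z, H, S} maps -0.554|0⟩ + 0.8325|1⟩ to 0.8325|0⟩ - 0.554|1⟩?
X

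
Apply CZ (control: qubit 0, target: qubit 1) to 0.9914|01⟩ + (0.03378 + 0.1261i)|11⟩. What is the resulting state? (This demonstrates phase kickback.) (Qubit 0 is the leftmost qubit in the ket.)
0.9914|01⟩ + (-0.03378 - 0.1261i)|11⟩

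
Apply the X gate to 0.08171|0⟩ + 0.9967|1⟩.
0.9967|0⟩ + 0.08171|1⟩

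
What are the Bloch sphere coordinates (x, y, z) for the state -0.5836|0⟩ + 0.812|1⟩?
(-0.9478, 0, -0.3188)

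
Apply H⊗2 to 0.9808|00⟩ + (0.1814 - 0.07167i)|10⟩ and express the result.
(0.5811 - 0.03584i)|00⟩ + (0.5811 - 0.03584i)|01⟩ + (0.3997 + 0.03584i)|10⟩ + (0.3997 + 0.03584i)|11⟩

H⊗2 gives amp(|y⟩) = (1/2) Σ_x (−1)^(x·y) amp(|x⟩), where x·y is the number of positions in which both x and y have a 1.
|00⟩: (0.9808 + (0.1814 - 0.07167i))/2 = (0.5811 - 0.03584i)
|01⟩: (0.9808 + (0.1814 - 0.07167i))/2 = (0.5811 - 0.03584i)
|10⟩: (0.9808 - (0.1814 - 0.07167i))/2 = (0.3997 + 0.03584i)
|11⟩: (0.9808 - (0.1814 - 0.07167i))/2 = (0.3997 + 0.03584i)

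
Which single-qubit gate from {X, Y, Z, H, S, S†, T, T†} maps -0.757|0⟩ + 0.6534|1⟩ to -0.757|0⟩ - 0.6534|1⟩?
Z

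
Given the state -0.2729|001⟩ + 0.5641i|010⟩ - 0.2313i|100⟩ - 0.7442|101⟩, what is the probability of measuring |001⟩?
0.07447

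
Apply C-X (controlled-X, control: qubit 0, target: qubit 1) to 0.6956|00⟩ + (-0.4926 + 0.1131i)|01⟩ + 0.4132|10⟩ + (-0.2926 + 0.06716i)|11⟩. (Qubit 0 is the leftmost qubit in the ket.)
0.6956|00⟩ + (-0.4926 + 0.1131i)|01⟩ + (-0.2926 + 0.06716i)|10⟩ + 0.4132|11⟩

C-X leaves the control-|0⟩ kets |00⟩, |01⟩ unchanged and applies X to qubit 1 on the control-|1⟩ pair (|10⟩, |11⟩).
X = [[0, 1], [1, 0]].
With a = amp(|10⟩) = 0.4132 and b = amp(|11⟩) = (-0.2926 + 0.06716i):
new amp(|10⟩) = (1)·b = (-0.2926 + 0.06716i)
new amp(|11⟩) = (1)·a = 0.4132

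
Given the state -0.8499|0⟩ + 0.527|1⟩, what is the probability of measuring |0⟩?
0.7223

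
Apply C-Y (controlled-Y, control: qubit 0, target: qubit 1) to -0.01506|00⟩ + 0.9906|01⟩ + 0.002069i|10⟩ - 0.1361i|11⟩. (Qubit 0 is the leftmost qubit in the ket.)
-0.01506|00⟩ + 0.9906|01⟩ - 0.1361|10⟩ - 0.002069|11⟩

C-Y leaves the control-|0⟩ kets |00⟩, |01⟩ unchanged and applies Y to qubit 1 on the control-|1⟩ pair (|10⟩, |11⟩).
Y = [[0, -i], [i, 0]].
With a = amp(|10⟩) = 0.002069i and b = amp(|11⟩) = -0.1361i:
new amp(|10⟩) = (-i)·b = -0.1361
new amp(|11⟩) = (i)·a = -0.002069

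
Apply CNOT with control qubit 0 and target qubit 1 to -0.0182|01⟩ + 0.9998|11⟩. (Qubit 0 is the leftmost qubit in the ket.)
-0.0182|01⟩ + 0.9998|10⟩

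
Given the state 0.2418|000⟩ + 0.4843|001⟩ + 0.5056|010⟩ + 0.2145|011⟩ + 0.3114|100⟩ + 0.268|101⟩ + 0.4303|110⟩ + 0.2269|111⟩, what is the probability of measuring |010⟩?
0.2556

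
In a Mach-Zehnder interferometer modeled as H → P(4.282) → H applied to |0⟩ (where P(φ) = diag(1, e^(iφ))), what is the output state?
(0.2914 - 0.4544i)|0⟩ + (0.7086 + 0.4544i)|1⟩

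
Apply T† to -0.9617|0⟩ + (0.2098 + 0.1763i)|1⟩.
-0.9617|0⟩ + (0.273 - 0.02369i)|1⟩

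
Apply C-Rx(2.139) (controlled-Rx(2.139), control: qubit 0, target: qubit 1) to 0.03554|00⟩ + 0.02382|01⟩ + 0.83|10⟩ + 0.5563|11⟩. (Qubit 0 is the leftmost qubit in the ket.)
0.03554|00⟩ + 0.02382|01⟩ + (0.3989 - 0.4879i)|10⟩ + (0.2673 - 0.7279i)|11⟩

C-Rx(2.139) leaves the control-|0⟩ kets |00⟩, |01⟩ unchanged and applies Rx(2.139) to qubit 1 on the control-|1⟩ pair (|10⟩, |11⟩).
Rx(2.139) = [[cos(θ/2), −i·sin(θ/2)], [−i·sin(θ/2), cos(θ/2)]]; θ = 2.139, cos(θ/2) ≈ 0.480563, sin(θ/2) ≈ 0.87696.
With a = amp(|10⟩) = 0.83 and b = amp(|11⟩) = 0.5563:
new amp(|10⟩) = (0.480563)·a + (-0.87696i)·b = (0.3989 - 0.4879i)
new amp(|11⟩) = (-0.87696i)·a + (0.480563)·b = (0.2673 - 0.7279i)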